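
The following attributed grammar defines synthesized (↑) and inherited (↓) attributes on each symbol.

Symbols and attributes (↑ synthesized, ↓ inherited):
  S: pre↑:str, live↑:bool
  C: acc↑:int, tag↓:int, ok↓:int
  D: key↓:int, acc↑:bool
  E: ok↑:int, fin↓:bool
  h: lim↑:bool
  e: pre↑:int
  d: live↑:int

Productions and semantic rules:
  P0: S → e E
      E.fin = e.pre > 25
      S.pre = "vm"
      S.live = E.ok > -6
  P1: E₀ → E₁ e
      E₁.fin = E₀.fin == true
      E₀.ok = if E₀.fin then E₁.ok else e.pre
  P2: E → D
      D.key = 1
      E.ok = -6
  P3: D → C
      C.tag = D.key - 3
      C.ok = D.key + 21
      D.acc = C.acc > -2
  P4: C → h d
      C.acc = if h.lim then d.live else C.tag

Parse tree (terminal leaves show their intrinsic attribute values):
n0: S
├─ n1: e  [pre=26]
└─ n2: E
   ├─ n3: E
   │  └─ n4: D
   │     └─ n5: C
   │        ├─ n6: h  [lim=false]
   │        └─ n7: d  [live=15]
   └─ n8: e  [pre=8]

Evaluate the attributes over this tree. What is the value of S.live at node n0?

1. n1.pre = 26  [terminal]
2. n2.fin = true  [e.pre > 25]
3. n3.fin = true  [E₀.fin == true]
4. n4.key = 1  [1]
5. n5.tag = -2  [D.key - 3]
6. n5.ok = 22  [D.key + 21]
7. n6.lim = false  [terminal]
8. n7.live = 15  [terminal]
9. n5.acc = -2  [if h.lim then d.live else C.tag]
10. n4.acc = false  [C.acc > -2]
11. n3.ok = -6  [-6]
12. n8.pre = 8  [terminal]
13. n2.ok = -6  [if E₀.fin then E₁.ok else e.pre]
14. n0.pre = "vm"  ["vm"]
15. n0.live = false  [E.ok > -6]

false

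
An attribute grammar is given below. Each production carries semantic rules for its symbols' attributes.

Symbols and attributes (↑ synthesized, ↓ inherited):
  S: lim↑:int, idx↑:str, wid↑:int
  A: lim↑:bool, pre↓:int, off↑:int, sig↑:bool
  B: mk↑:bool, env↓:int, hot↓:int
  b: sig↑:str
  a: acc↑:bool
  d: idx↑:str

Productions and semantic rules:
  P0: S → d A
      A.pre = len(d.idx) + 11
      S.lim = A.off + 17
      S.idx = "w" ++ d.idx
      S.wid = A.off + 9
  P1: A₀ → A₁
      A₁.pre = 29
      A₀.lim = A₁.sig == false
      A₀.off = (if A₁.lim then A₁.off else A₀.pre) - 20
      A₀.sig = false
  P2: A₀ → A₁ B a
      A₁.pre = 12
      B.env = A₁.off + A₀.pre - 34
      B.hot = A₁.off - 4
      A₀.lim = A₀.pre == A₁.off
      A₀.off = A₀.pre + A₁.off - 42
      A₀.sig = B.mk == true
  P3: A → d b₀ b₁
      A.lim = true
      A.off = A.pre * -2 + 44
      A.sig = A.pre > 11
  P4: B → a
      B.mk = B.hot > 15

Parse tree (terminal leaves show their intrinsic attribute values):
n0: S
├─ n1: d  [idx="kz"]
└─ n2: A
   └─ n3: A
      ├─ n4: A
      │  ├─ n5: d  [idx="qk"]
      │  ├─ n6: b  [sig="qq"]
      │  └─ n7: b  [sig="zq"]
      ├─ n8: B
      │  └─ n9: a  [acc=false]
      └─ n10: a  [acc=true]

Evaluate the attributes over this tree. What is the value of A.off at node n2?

1. n1.idx = "kz"  [terminal]
2. n2.pre = 13  [len(d.idx) + 11]
3. n3.pre = 29  [29]
4. n4.pre = 12  [12]
5. n5.idx = "qk"  [terminal]
6. n6.sig = "qq"  [terminal]
7. n7.sig = "zq"  [terminal]
8. n4.lim = true  [true]
9. n4.off = 20  [A.pre * -2 + 44]
10. n4.sig = true  [A.pre > 11]
11. n8.env = 15  [A₁.off + A₀.pre - 34]
12. n8.hot = 16  [A₁.off - 4]
13. n9.acc = false  [terminal]
14. n8.mk = true  [B.hot > 15]
15. n10.acc = true  [terminal]
16. n3.lim = false  [A₀.pre == A₁.off]
17. n3.off = 7  [A₀.pre + A₁.off - 42]
18. n3.sig = true  [B.mk == true]
19. n2.lim = false  [A₁.sig == false]
20. n2.off = -7  [(if A₁.lim then A₁.off else A₀.pre) - 20]
21. n2.sig = false  [false]
22. n0.lim = 10  [A.off + 17]
23. n0.idx = "wkz"  ["w" ++ d.idx]
24. n0.wid = 2  [A.off + 9]

-7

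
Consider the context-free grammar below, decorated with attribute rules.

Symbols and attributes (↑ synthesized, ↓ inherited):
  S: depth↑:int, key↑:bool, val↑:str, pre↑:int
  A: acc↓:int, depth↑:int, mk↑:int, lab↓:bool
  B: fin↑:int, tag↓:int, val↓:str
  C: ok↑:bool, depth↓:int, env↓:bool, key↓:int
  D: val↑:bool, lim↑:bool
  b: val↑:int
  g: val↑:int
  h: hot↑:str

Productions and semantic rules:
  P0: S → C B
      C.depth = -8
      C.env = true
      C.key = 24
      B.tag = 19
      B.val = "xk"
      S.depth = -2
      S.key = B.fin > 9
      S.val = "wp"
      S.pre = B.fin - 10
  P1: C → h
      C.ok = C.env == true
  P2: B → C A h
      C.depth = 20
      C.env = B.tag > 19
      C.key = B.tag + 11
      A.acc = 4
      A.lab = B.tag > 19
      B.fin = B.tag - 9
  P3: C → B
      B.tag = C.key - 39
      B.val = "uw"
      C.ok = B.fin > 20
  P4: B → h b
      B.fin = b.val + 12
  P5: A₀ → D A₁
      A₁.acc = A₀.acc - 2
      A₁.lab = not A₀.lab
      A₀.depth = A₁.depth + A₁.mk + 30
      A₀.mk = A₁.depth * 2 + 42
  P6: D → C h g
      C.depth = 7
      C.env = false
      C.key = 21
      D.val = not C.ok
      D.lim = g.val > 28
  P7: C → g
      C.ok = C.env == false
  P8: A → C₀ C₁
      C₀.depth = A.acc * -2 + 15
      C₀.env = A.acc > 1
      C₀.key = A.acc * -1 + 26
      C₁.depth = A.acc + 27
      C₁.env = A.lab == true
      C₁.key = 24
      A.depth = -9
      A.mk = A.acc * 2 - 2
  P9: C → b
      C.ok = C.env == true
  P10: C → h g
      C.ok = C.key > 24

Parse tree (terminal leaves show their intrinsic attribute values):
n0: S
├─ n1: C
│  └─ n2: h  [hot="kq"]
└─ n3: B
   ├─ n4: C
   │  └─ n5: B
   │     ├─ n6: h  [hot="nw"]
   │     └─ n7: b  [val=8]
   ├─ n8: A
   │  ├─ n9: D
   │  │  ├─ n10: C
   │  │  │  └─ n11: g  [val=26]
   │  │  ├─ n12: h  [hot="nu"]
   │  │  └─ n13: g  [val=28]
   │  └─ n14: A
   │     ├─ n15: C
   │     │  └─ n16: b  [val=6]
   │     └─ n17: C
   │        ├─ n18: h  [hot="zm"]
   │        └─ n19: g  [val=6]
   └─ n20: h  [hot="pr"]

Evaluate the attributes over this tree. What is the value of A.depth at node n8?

23

1. n1.depth = -8  [-8]
2. n1.env = true  [true]
3. n1.key = 24  [24]
4. n2.hot = "kq"  [terminal]
5. n1.ok = true  [C.env == true]
6. n3.tag = 19  [19]
7. n3.val = "xk"  ["xk"]
8. n4.depth = 20  [20]
9. n4.env = false  [B.tag > 19]
10. n4.key = 30  [B.tag + 11]
11. n5.tag = -9  [C.key - 39]
12. n5.val = "uw"  ["uw"]
13. n6.hot = "nw"  [terminal]
14. n7.val = 8  [terminal]
15. n5.fin = 20  [b.val + 12]
16. n4.ok = false  [B.fin > 20]
17. n8.acc = 4  [4]
18. n8.lab = false  [B.tag > 19]
19. n10.depth = 7  [7]
20. n10.env = false  [false]
21. n10.key = 21  [21]
22. n11.val = 26  [terminal]
23. n10.ok = true  [C.env == false]
24. n12.hot = "nu"  [terminal]
25. n13.val = 28  [terminal]
26. n9.val = false  [not C.ok]
27. n9.lim = false  [g.val > 28]
28. n14.acc = 2  [A₀.acc - 2]
29. n14.lab = true  [not A₀.lab]
30. n15.depth = 11  [A.acc * -2 + 15]
31. n15.env = true  [A.acc > 1]
32. n15.key = 24  [A.acc * -1 + 26]
33. n16.val = 6  [terminal]
34. n15.ok = true  [C.env == true]
35. n17.depth = 29  [A.acc + 27]
36. n17.env = true  [A.lab == true]
37. n17.key = 24  [24]
38. n18.hot = "zm"  [terminal]
39. n19.val = 6  [terminal]
40. n17.ok = false  [C.key > 24]
41. n14.depth = -9  [-9]
42. n14.mk = 2  [A.acc * 2 - 2]
43. n8.depth = 23  [A₁.depth + A₁.mk + 30]
44. n8.mk = 24  [A₁.depth * 2 + 42]
45. n20.hot = "pr"  [terminal]
46. n3.fin = 10  [B.tag - 9]
47. n0.depth = -2  [-2]
48. n0.key = true  [B.fin > 9]
49. n0.val = "wp"  ["wp"]
50. n0.pre = 0  [B.fin - 10]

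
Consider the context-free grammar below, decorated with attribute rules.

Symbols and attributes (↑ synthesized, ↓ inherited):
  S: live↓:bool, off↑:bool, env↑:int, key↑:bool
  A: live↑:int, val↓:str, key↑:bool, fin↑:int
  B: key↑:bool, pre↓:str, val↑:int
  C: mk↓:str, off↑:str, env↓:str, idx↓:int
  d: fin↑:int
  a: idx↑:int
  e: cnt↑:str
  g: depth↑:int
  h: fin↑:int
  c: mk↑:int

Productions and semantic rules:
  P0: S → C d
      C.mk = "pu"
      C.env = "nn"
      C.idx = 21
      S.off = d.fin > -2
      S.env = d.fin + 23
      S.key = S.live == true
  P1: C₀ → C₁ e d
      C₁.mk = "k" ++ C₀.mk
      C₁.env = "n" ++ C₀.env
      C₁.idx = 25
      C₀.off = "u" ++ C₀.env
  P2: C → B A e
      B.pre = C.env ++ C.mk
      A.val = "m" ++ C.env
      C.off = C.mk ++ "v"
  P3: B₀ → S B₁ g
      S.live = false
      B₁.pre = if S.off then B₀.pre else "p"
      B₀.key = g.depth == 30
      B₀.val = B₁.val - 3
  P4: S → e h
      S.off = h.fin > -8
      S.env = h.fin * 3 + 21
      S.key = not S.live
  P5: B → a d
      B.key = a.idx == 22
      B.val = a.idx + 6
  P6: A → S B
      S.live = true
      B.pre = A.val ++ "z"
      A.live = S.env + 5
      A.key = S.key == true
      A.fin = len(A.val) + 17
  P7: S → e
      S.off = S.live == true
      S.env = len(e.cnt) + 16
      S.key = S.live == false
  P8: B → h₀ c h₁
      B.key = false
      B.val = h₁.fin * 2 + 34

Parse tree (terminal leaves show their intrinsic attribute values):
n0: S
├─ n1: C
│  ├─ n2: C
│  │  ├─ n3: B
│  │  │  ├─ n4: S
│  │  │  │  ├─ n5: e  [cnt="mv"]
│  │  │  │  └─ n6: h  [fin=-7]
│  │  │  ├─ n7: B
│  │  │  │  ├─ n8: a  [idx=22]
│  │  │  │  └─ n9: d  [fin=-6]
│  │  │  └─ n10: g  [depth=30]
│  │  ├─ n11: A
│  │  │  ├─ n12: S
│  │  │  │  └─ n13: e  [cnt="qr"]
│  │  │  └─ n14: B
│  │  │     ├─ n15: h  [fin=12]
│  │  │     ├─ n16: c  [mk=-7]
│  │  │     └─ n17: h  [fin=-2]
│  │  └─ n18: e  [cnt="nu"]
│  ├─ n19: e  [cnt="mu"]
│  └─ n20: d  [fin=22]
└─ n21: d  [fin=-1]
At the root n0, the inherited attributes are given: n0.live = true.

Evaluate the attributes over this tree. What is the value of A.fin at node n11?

21

1. n0.live = true  [given at root]
2. n1.mk = "pu"  ["pu"]
3. n1.env = "nn"  ["nn"]
4. n1.idx = 21  [21]
5. n2.mk = "kpu"  ["k" ++ C₀.mk]
6. n2.env = "nnn"  ["n" ++ C₀.env]
7. n2.idx = 25  [25]
8. n3.pre = "nnnkpu"  [C.env ++ C.mk]
9. n4.live = false  [false]
10. n5.cnt = "mv"  [terminal]
11. n6.fin = -7  [terminal]
12. n4.off = true  [h.fin > -8]
13. n4.env = 0  [h.fin * 3 + 21]
14. n4.key = true  [not S.live]
15. n7.pre = "nnnkpu"  [if S.off then B₀.pre else "p"]
16. n8.idx = 22  [terminal]
17. n9.fin = -6  [terminal]
18. n7.key = true  [a.idx == 22]
19. n7.val = 28  [a.idx + 6]
20. n10.depth = 30  [terminal]
21. n3.key = true  [g.depth == 30]
22. n3.val = 25  [B₁.val - 3]
23. n11.val = "mnnn"  ["m" ++ C.env]
24. n12.live = true  [true]
25. n13.cnt = "qr"  [terminal]
26. n12.off = true  [S.live == true]
27. n12.env = 18  [len(e.cnt) + 16]
28. n12.key = false  [S.live == false]
29. n14.pre = "mnnnz"  [A.val ++ "z"]
30. n15.fin = 12  [terminal]
31. n16.mk = -7  [terminal]
32. n17.fin = -2  [terminal]
33. n14.key = false  [false]
34. n14.val = 30  [h₁.fin * 2 + 34]
35. n11.live = 23  [S.env + 5]
36. n11.key = false  [S.key == true]
37. n11.fin = 21  [len(A.val) + 17]
38. n18.cnt = "nu"  [terminal]
39. n2.off = "kpuv"  [C.mk ++ "v"]
40. n19.cnt = "mu"  [terminal]
41. n20.fin = 22  [terminal]
42. n1.off = "unn"  ["u" ++ C₀.env]
43. n21.fin = -1  [terminal]
44. n0.off = true  [d.fin > -2]
45. n0.env = 22  [d.fin + 23]
46. n0.key = true  [S.live == true]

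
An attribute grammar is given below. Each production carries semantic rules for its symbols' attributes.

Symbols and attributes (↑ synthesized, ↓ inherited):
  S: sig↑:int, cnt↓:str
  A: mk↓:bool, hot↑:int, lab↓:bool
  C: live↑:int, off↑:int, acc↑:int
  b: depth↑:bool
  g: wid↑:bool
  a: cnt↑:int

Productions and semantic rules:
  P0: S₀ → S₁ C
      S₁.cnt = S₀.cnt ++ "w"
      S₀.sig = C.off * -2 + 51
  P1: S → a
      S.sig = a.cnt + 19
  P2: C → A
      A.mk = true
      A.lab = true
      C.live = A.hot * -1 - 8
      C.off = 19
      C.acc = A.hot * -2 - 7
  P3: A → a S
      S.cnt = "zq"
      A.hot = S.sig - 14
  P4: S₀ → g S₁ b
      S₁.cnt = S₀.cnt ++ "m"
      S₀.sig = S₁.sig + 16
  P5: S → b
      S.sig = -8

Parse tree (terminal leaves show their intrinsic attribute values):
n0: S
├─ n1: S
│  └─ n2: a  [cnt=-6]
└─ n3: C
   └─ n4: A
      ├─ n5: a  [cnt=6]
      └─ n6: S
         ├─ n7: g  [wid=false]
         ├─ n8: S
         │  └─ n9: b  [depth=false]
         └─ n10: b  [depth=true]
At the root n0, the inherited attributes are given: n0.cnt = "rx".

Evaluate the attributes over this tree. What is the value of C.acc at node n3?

1. n0.cnt = "rx"  [given at root]
2. n1.cnt = "rxw"  [S₀.cnt ++ "w"]
3. n2.cnt = -6  [terminal]
4. n1.sig = 13  [a.cnt + 19]
5. n4.mk = true  [true]
6. n4.lab = true  [true]
7. n5.cnt = 6  [terminal]
8. n6.cnt = "zq"  ["zq"]
9. n7.wid = false  [terminal]
10. n8.cnt = "zqm"  [S₀.cnt ++ "m"]
11. n9.depth = false  [terminal]
12. n8.sig = -8  [-8]
13. n10.depth = true  [terminal]
14. n6.sig = 8  [S₁.sig + 16]
15. n4.hot = -6  [S.sig - 14]
16. n3.live = -2  [A.hot * -1 - 8]
17. n3.off = 19  [19]
18. n3.acc = 5  [A.hot * -2 - 7]
19. n0.sig = 13  [C.off * -2 + 51]

5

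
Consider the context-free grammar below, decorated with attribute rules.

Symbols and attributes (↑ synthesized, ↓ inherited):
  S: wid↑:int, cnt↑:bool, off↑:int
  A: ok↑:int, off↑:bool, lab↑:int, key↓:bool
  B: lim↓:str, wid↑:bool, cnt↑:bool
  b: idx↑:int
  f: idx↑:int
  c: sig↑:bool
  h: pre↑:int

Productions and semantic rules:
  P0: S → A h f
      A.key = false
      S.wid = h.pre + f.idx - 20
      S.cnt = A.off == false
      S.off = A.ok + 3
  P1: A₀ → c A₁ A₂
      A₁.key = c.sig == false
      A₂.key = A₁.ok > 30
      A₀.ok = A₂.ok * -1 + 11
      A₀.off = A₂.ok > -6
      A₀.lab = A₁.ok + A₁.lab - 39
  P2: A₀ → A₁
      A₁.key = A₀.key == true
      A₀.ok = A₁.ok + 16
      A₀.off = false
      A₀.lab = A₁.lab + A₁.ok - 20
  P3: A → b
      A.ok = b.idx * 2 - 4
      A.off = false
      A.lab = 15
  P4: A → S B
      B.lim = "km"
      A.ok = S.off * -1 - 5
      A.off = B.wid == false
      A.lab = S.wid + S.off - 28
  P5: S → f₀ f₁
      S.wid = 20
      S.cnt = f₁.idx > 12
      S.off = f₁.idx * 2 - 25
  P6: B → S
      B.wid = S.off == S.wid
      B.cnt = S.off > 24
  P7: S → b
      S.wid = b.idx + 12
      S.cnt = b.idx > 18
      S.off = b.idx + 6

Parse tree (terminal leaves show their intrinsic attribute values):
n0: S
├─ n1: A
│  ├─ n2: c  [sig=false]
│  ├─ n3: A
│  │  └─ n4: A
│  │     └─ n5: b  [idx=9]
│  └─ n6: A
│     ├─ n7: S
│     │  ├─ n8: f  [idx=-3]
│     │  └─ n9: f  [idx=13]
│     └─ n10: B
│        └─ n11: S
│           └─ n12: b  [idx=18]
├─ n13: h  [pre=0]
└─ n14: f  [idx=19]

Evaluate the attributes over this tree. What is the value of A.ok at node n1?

1. n1.key = false  [false]
2. n2.sig = false  [terminal]
3. n3.key = true  [c.sig == false]
4. n4.key = true  [A₀.key == true]
5. n5.idx = 9  [terminal]
6. n4.ok = 14  [b.idx * 2 - 4]
7. n4.off = false  [false]
8. n4.lab = 15  [15]
9. n3.ok = 30  [A₁.ok + 16]
10. n3.off = false  [false]
11. n3.lab = 9  [A₁.lab + A₁.ok - 20]
12. n6.key = false  [A₁.ok > 30]
13. n8.idx = -3  [terminal]
14. n9.idx = 13  [terminal]
15. n7.wid = 20  [20]
16. n7.cnt = true  [f₁.idx > 12]
17. n7.off = 1  [f₁.idx * 2 - 25]
18. n10.lim = "km"  ["km"]
19. n12.idx = 18  [terminal]
20. n11.wid = 30  [b.idx + 12]
21. n11.cnt = false  [b.idx > 18]
22. n11.off = 24  [b.idx + 6]
23. n10.wid = false  [S.off == S.wid]
24. n10.cnt = false  [S.off > 24]
25. n6.ok = -6  [S.off * -1 - 5]
26. n6.off = true  [B.wid == false]
27. n6.lab = -7  [S.wid + S.off - 28]
28. n1.ok = 17  [A₂.ok * -1 + 11]
29. n1.off = false  [A₂.ok > -6]
30. n1.lab = 0  [A₁.ok + A₁.lab - 39]
31. n13.pre = 0  [terminal]
32. n14.idx = 19  [terminal]
33. n0.wid = -1  [h.pre + f.idx - 20]
34. n0.cnt = true  [A.off == false]
35. n0.off = 20  [A.ok + 3]

17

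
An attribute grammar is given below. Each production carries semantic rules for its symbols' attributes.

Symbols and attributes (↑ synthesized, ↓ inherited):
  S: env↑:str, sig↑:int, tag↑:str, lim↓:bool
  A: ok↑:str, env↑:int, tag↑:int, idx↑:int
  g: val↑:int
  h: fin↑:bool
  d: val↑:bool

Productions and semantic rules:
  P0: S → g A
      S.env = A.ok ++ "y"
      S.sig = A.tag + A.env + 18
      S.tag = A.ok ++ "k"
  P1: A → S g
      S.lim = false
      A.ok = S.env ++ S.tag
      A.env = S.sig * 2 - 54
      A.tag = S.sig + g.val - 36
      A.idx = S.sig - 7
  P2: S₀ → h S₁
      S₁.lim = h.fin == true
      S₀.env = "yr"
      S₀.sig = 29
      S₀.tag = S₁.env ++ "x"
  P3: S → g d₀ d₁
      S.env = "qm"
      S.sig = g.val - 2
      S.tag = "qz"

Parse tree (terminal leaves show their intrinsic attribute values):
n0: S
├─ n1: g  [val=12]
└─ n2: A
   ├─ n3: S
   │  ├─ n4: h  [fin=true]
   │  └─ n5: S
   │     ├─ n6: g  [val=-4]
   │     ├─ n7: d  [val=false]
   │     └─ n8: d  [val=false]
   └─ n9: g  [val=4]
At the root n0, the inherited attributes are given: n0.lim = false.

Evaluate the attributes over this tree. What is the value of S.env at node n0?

"yrqmxy"

1. n0.lim = false  [given at root]
2. n1.val = 12  [terminal]
3. n3.lim = false  [false]
4. n4.fin = true  [terminal]
5. n5.lim = true  [h.fin == true]
6. n6.val = -4  [terminal]
7. n7.val = false  [terminal]
8. n8.val = false  [terminal]
9. n5.env = "qm"  ["qm"]
10. n5.sig = -6  [g.val - 2]
11. n5.tag = "qz"  ["qz"]
12. n3.env = "yr"  ["yr"]
13. n3.sig = 29  [29]
14. n3.tag = "qmx"  [S₁.env ++ "x"]
15. n9.val = 4  [terminal]
16. n2.ok = "yrqmx"  [S.env ++ S.tag]
17. n2.env = 4  [S.sig * 2 - 54]
18. n2.tag = -3  [S.sig + g.val - 36]
19. n2.idx = 22  [S.sig - 7]
20. n0.env = "yrqmxy"  [A.ok ++ "y"]
21. n0.sig = 19  [A.tag + A.env + 18]
22. n0.tag = "yrqmxk"  [A.ok ++ "k"]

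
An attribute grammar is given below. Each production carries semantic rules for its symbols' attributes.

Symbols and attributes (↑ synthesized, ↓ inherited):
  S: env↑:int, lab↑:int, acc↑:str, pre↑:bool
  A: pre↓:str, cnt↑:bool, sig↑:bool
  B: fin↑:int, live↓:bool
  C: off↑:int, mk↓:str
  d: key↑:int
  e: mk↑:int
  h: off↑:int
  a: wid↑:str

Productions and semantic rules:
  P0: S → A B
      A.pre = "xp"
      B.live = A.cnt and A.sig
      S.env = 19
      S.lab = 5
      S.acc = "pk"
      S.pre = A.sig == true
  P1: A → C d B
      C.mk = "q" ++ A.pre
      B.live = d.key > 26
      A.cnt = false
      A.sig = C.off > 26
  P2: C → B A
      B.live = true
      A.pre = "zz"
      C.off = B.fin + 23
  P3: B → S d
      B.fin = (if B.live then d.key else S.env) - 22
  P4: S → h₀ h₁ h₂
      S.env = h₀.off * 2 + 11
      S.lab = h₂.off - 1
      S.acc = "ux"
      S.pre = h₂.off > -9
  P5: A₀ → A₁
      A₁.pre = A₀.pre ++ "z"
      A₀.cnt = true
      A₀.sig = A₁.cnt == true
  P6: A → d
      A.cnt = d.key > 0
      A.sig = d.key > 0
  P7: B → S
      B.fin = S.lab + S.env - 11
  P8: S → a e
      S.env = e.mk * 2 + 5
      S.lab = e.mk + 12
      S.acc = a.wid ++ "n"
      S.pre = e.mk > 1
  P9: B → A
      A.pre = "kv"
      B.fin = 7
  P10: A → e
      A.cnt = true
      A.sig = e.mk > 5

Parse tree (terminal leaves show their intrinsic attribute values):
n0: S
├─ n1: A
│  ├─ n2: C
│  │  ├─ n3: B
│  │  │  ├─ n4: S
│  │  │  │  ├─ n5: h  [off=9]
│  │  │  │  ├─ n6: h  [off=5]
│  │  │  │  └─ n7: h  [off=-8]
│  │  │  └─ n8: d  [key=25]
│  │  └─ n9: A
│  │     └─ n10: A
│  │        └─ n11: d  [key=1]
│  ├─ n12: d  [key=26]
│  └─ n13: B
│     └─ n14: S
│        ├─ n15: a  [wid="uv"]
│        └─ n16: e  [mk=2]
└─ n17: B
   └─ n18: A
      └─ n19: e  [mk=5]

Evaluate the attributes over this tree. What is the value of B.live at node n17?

false

1. n1.pre = "xp"  ["xp"]
2. n2.mk = "qxp"  ["q" ++ A.pre]
3. n3.live = true  [true]
4. n5.off = 9  [terminal]
5. n6.off = 5  [terminal]
6. n7.off = -8  [terminal]
7. n4.env = 29  [h₀.off * 2 + 11]
8. n4.lab = -9  [h₂.off - 1]
9. n4.acc = "ux"  ["ux"]
10. n4.pre = true  [h₂.off > -9]
11. n8.key = 25  [terminal]
12. n3.fin = 3  [(if B.live then d.key else S.env) - 22]
13. n9.pre = "zz"  ["zz"]
14. n10.pre = "zzz"  [A₀.pre ++ "z"]
15. n11.key = 1  [terminal]
16. n10.cnt = true  [d.key > 0]
17. n10.sig = true  [d.key > 0]
18. n9.cnt = true  [true]
19. n9.sig = true  [A₁.cnt == true]
20. n2.off = 26  [B.fin + 23]
21. n12.key = 26  [terminal]
22. n13.live = false  [d.key > 26]
23. n15.wid = "uv"  [terminal]
24. n16.mk = 2  [terminal]
25. n14.env = 9  [e.mk * 2 + 5]
26. n14.lab = 14  [e.mk + 12]
27. n14.acc = "uvn"  [a.wid ++ "n"]
28. n14.pre = true  [e.mk > 1]
29. n13.fin = 12  [S.lab + S.env - 11]
30. n1.cnt = false  [false]
31. n1.sig = false  [C.off > 26]
32. n17.live = false  [A.cnt and A.sig]
33. n18.pre = "kv"  ["kv"]
34. n19.mk = 5  [terminal]
35. n18.cnt = true  [true]
36. n18.sig = false  [e.mk > 5]
37. n17.fin = 7  [7]
38. n0.env = 19  [19]
39. n0.lab = 5  [5]
40. n0.acc = "pk"  ["pk"]
41. n0.pre = false  [A.sig == true]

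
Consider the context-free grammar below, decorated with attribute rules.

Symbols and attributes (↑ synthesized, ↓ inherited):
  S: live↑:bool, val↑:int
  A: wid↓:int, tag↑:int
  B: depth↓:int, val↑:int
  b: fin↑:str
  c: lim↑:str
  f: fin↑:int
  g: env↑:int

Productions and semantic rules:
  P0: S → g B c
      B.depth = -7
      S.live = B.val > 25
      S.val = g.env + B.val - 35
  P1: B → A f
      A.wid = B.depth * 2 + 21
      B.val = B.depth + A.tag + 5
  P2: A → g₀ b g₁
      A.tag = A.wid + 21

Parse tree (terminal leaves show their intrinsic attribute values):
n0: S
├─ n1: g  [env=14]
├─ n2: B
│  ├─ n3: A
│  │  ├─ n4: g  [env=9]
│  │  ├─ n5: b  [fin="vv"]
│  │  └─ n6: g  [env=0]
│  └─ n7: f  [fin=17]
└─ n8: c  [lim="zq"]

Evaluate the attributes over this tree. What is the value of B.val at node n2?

26

1. n1.env = 14  [terminal]
2. n2.depth = -7  [-7]
3. n3.wid = 7  [B.depth * 2 + 21]
4. n4.env = 9  [terminal]
5. n5.fin = "vv"  [terminal]
6. n6.env = 0  [terminal]
7. n3.tag = 28  [A.wid + 21]
8. n7.fin = 17  [terminal]
9. n2.val = 26  [B.depth + A.tag + 5]
10. n8.lim = "zq"  [terminal]
11. n0.live = true  [B.val > 25]
12. n0.val = 5  [g.env + B.val - 35]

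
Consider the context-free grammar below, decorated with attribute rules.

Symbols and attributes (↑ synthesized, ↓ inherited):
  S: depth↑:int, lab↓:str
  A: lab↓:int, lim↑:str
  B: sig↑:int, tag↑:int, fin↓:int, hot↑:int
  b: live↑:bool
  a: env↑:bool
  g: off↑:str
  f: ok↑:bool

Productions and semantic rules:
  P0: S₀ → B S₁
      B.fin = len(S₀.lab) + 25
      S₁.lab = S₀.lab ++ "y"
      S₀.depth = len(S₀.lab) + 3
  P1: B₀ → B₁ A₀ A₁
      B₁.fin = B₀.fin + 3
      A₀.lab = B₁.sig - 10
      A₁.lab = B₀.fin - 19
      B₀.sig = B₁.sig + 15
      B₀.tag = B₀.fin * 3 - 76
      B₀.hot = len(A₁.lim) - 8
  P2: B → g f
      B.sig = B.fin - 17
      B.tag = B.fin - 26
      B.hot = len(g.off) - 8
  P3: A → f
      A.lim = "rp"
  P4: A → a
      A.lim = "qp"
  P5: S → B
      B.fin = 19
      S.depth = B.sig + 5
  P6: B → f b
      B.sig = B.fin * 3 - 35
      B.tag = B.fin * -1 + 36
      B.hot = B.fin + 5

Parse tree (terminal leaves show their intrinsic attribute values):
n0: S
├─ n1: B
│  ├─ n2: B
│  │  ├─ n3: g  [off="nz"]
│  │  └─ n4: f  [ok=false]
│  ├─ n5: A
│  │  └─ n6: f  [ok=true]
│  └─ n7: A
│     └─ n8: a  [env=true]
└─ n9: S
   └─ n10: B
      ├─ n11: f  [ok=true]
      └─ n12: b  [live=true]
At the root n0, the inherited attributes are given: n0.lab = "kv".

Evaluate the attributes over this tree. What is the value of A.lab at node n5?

1. n0.lab = "kv"  [given at root]
2. n1.fin = 27  [len(S₀.lab) + 25]
3. n2.fin = 30  [B₀.fin + 3]
4. n3.off = "nz"  [terminal]
5. n4.ok = false  [terminal]
6. n2.sig = 13  [B.fin - 17]
7. n2.tag = 4  [B.fin - 26]
8. n2.hot = -6  [len(g.off) - 8]
9. n5.lab = 3  [B₁.sig - 10]
10. n6.ok = true  [terminal]
11. n5.lim = "rp"  ["rp"]
12. n7.lab = 8  [B₀.fin - 19]
13. n8.env = true  [terminal]
14. n7.lim = "qp"  ["qp"]
15. n1.sig = 28  [B₁.sig + 15]
16. n1.tag = 5  [B₀.fin * 3 - 76]
17. n1.hot = -6  [len(A₁.lim) - 8]
18. n9.lab = "kvy"  [S₀.lab ++ "y"]
19. n10.fin = 19  [19]
20. n11.ok = true  [terminal]
21. n12.live = true  [terminal]
22. n10.sig = 22  [B.fin * 3 - 35]
23. n10.tag = 17  [B.fin * -1 + 36]
24. n10.hot = 24  [B.fin + 5]
25. n9.depth = 27  [B.sig + 5]
26. n0.depth = 5  [len(S₀.lab) + 3]

3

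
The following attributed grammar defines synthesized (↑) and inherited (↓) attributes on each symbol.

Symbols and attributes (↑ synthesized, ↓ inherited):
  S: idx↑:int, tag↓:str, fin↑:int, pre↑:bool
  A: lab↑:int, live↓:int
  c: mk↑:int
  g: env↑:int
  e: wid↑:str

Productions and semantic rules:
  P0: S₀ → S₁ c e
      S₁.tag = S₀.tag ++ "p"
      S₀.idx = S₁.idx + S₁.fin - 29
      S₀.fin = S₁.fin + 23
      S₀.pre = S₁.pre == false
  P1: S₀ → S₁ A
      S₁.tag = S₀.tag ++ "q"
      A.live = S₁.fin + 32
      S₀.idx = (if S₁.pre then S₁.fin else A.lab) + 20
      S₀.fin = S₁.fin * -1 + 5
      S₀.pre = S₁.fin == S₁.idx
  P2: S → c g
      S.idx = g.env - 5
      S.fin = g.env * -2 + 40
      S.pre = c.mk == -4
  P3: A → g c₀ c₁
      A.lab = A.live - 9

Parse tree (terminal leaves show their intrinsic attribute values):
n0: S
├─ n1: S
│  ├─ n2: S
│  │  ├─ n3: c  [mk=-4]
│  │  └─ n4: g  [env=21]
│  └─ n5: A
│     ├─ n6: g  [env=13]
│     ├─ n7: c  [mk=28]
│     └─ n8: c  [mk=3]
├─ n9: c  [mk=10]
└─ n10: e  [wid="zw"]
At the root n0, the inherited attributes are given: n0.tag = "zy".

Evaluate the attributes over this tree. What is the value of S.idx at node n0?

-4

1. n0.tag = "zy"  [given at root]
2. n1.tag = "zyp"  [S₀.tag ++ "p"]
3. n2.tag = "zypq"  [S₀.tag ++ "q"]
4. n3.mk = -4  [terminal]
5. n4.env = 21  [terminal]
6. n2.idx = 16  [g.env - 5]
7. n2.fin = -2  [g.env * -2 + 40]
8. n2.pre = true  [c.mk == -4]
9. n5.live = 30  [S₁.fin + 32]
10. n6.env = 13  [terminal]
11. n7.mk = 28  [terminal]
12. n8.mk = 3  [terminal]
13. n5.lab = 21  [A.live - 9]
14. n1.idx = 18  [(if S₁.pre then S₁.fin else A.lab) + 20]
15. n1.fin = 7  [S₁.fin * -1 + 5]
16. n1.pre = false  [S₁.fin == S₁.idx]
17. n9.mk = 10  [terminal]
18. n10.wid = "zw"  [terminal]
19. n0.idx = -4  [S₁.idx + S₁.fin - 29]
20. n0.fin = 30  [S₁.fin + 23]
21. n0.pre = true  [S₁.pre == false]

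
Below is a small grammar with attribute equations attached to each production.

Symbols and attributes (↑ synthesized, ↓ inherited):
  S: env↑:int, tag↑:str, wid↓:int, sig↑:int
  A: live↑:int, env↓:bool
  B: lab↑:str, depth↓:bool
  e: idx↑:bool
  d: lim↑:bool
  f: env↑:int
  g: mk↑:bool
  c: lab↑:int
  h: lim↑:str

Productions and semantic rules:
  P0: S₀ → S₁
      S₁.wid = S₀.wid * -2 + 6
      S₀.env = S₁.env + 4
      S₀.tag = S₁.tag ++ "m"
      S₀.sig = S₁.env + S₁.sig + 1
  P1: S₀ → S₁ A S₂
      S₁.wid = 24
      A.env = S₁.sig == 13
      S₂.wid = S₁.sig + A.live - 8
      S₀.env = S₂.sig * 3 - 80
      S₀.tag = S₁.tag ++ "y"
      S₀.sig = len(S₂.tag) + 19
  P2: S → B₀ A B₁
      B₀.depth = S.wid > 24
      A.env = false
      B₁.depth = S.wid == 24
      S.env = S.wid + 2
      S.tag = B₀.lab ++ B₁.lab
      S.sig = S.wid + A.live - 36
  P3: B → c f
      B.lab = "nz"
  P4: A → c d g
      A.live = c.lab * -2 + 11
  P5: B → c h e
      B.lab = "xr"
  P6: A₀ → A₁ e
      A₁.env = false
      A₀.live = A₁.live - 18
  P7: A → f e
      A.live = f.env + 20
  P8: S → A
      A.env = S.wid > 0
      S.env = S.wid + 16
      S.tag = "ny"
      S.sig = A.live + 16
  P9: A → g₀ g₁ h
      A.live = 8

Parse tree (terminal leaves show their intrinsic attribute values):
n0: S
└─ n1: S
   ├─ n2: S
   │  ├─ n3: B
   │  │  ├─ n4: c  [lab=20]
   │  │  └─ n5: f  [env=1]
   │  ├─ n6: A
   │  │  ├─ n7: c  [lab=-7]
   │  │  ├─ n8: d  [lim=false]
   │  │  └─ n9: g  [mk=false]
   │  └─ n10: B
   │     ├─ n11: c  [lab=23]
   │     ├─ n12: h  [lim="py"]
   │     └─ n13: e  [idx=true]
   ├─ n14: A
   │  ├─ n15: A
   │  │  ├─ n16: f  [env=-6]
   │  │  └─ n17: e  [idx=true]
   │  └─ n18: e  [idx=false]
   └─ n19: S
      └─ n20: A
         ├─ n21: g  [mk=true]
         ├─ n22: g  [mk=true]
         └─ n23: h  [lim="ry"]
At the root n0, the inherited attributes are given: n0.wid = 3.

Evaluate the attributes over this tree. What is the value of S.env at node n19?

17

1. n0.wid = 3  [given at root]
2. n1.wid = 0  [S₀.wid * -2 + 6]
3. n2.wid = 24  [24]
4. n3.depth = false  [S.wid > 24]
5. n4.lab = 20  [terminal]
6. n5.env = 1  [terminal]
7. n3.lab = "nz"  ["nz"]
8. n6.env = false  [false]
9. n7.lab = -7  [terminal]
10. n8.lim = false  [terminal]
11. n9.mk = false  [terminal]
12. n6.live = 25  [c.lab * -2 + 11]
13. n10.depth = true  [S.wid == 24]
14. n11.lab = 23  [terminal]
15. n12.lim = "py"  [terminal]
16. n13.idx = true  [terminal]
17. n10.lab = "xr"  ["xr"]
18. n2.env = 26  [S.wid + 2]
19. n2.tag = "nzxr"  [B₀.lab ++ B₁.lab]
20. n2.sig = 13  [S.wid + A.live - 36]
21. n14.env = true  [S₁.sig == 13]
22. n15.env = false  [false]
23. n16.env = -6  [terminal]
24. n17.idx = true  [terminal]
25. n15.live = 14  [f.env + 20]
26. n18.idx = false  [terminal]
27. n14.live = -4  [A₁.live - 18]
28. n19.wid = 1  [S₁.sig + A.live - 8]
29. n20.env = true  [S.wid > 0]
30. n21.mk = true  [terminal]
31. n22.mk = true  [terminal]
32. n23.lim = "ry"  [terminal]
33. n20.live = 8  [8]
34. n19.env = 17  [S.wid + 16]
35. n19.tag = "ny"  ["ny"]
36. n19.sig = 24  [A.live + 16]
37. n1.env = -8  [S₂.sig * 3 - 80]
38. n1.tag = "nzxry"  [S₁.tag ++ "y"]
39. n1.sig = 21  [len(S₂.tag) + 19]
40. n0.env = -4  [S₁.env + 4]
41. n0.tag = "nzxrym"  [S₁.tag ++ "m"]
42. n0.sig = 14  [S₁.env + S₁.sig + 1]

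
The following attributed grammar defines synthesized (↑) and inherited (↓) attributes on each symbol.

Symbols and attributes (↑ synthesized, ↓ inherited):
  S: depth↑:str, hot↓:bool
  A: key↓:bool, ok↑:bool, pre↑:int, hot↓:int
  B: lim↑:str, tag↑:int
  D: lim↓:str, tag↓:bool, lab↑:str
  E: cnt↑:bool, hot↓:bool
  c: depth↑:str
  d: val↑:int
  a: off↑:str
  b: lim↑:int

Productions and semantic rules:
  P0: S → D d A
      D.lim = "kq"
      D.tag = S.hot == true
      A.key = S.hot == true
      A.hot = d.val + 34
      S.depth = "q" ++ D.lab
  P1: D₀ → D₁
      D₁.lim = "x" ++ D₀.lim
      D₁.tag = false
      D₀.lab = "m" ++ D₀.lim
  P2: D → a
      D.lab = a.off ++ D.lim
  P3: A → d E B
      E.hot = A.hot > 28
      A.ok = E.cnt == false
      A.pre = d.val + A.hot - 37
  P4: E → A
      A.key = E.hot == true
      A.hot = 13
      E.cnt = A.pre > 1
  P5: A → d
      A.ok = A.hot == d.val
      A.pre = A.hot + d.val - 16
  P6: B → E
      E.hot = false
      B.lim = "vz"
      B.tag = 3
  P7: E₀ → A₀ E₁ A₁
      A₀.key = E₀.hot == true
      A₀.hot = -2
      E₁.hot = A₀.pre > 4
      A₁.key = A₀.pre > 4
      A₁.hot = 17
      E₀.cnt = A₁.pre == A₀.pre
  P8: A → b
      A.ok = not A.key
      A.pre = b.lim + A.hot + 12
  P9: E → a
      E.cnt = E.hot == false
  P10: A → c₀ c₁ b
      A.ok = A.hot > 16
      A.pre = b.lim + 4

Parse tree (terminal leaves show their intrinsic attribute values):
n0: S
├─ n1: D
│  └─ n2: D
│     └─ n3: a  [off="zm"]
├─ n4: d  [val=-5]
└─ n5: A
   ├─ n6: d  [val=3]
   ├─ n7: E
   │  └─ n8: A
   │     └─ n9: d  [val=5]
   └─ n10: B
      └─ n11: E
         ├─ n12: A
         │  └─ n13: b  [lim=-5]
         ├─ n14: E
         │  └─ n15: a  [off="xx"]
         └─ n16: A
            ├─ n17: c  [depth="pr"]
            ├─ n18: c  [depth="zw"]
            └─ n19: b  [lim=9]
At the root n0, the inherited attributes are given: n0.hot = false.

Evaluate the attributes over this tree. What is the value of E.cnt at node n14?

false

1. n0.hot = false  [given at root]
2. n1.lim = "kq"  ["kq"]
3. n1.tag = false  [S.hot == true]
4. n2.lim = "xkq"  ["x" ++ D₀.lim]
5. n2.tag = false  [false]
6. n3.off = "zm"  [terminal]
7. n2.lab = "zmxkq"  [a.off ++ D.lim]
8. n1.lab = "mkq"  ["m" ++ D₀.lim]
9. n4.val = -5  [terminal]
10. n5.key = false  [S.hot == true]
11. n5.hot = 29  [d.val + 34]
12. n6.val = 3  [terminal]
13. n7.hot = true  [A.hot > 28]
14. n8.key = true  [E.hot == true]
15. n8.hot = 13  [13]
16. n9.val = 5  [terminal]
17. n8.ok = false  [A.hot == d.val]
18. n8.pre = 2  [A.hot + d.val - 16]
19. n7.cnt = true  [A.pre > 1]
20. n11.hot = false  [false]
21. n12.key = false  [E₀.hot == true]
22. n12.hot = -2  [-2]
23. n13.lim = -5  [terminal]
24. n12.ok = true  [not A.key]
25. n12.pre = 5  [b.lim + A.hot + 12]
26. n14.hot = true  [A₀.pre > 4]
27. n15.off = "xx"  [terminal]
28. n14.cnt = false  [E.hot == false]
29. n16.key = true  [A₀.pre > 4]
30. n16.hot = 17  [17]
31. n17.depth = "pr"  [terminal]
32. n18.depth = "zw"  [terminal]
33. n19.lim = 9  [terminal]
34. n16.ok = true  [A.hot > 16]
35. n16.pre = 13  [b.lim + 4]
36. n11.cnt = false  [A₁.pre == A₀.pre]
37. n10.lim = "vz"  ["vz"]
38. n10.tag = 3  [3]
39. n5.ok = false  [E.cnt == false]
40. n5.pre = -5  [d.val + A.hot - 37]
41. n0.depth = "qmkq"  ["q" ++ D.lab]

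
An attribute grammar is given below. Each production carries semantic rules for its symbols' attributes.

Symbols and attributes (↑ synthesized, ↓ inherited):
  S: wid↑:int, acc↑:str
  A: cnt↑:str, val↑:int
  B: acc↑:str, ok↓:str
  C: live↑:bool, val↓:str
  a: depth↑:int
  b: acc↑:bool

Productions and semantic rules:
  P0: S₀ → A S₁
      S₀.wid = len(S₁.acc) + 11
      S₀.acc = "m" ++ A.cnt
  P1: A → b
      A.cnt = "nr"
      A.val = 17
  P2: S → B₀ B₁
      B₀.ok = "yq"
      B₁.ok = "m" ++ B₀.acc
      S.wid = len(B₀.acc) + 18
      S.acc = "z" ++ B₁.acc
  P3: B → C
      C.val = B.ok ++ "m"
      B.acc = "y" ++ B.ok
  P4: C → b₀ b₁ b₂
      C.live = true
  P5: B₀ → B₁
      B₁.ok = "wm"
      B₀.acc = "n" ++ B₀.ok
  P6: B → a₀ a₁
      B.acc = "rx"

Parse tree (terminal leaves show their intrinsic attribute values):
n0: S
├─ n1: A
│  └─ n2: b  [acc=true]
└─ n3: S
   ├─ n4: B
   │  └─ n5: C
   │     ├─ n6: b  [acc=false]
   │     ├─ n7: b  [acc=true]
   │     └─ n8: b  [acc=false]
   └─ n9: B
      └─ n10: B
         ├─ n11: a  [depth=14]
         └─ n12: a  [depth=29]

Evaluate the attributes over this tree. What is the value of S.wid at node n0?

1. n2.acc = true  [terminal]
2. n1.cnt = "nr"  ["nr"]
3. n1.val = 17  [17]
4. n4.ok = "yq"  ["yq"]
5. n5.val = "yqm"  [B.ok ++ "m"]
6. n6.acc = false  [terminal]
7. n7.acc = true  [terminal]
8. n8.acc = false  [terminal]
9. n5.live = true  [true]
10. n4.acc = "yyq"  ["y" ++ B.ok]
11. n9.ok = "myyq"  ["m" ++ B₀.acc]
12. n10.ok = "wm"  ["wm"]
13. n11.depth = 14  [terminal]
14. n12.depth = 29  [terminal]
15. n10.acc = "rx"  ["rx"]
16. n9.acc = "nmyyq"  ["n" ++ B₀.ok]
17. n3.wid = 21  [len(B₀.acc) + 18]
18. n3.acc = "znmyyq"  ["z" ++ B₁.acc]
19. n0.wid = 17  [len(S₁.acc) + 11]
20. n0.acc = "mnr"  ["m" ++ A.cnt]

17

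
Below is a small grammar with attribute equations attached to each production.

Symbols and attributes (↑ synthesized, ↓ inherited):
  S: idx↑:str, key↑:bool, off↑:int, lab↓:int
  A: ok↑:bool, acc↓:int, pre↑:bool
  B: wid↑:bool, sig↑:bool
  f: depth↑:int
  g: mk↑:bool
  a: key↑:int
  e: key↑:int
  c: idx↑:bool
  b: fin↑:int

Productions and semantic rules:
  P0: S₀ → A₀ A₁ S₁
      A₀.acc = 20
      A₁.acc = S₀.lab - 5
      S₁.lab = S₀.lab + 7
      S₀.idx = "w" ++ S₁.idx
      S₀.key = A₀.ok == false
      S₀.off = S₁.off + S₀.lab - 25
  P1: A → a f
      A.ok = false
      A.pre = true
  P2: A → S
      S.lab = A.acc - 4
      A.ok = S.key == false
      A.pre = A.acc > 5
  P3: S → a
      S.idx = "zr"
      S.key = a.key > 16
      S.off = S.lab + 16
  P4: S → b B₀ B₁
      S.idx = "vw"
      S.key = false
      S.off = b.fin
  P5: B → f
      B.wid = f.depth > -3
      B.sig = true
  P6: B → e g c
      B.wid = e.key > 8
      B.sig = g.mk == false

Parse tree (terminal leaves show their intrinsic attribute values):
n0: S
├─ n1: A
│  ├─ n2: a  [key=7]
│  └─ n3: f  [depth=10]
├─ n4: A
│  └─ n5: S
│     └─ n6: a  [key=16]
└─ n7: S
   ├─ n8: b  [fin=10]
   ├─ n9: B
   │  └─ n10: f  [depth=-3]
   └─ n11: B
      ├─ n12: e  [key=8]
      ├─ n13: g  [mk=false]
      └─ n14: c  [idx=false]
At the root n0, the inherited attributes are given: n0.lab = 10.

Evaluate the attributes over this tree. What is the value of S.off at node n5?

17

1. n0.lab = 10  [given at root]
2. n1.acc = 20  [20]
3. n2.key = 7  [terminal]
4. n3.depth = 10  [terminal]
5. n1.ok = false  [false]
6. n1.pre = true  [true]
7. n4.acc = 5  [S₀.lab - 5]
8. n5.lab = 1  [A.acc - 4]
9. n6.key = 16  [terminal]
10. n5.idx = "zr"  ["zr"]
11. n5.key = false  [a.key > 16]
12. n5.off = 17  [S.lab + 16]
13. n4.ok = true  [S.key == false]
14. n4.pre = false  [A.acc > 5]
15. n7.lab = 17  [S₀.lab + 7]
16. n8.fin = 10  [terminal]
17. n10.depth = -3  [terminal]
18. n9.wid = false  [f.depth > -3]
19. n9.sig = true  [true]
20. n12.key = 8  [terminal]
21. n13.mk = false  [terminal]
22. n14.idx = false  [terminal]
23. n11.wid = false  [e.key > 8]
24. n11.sig = true  [g.mk == false]
25. n7.idx = "vw"  ["vw"]
26. n7.key = false  [false]
27. n7.off = 10  [b.fin]
28. n0.idx = "wvw"  ["w" ++ S₁.idx]
29. n0.key = true  [A₀.ok == false]
30. n0.off = -5  [S₁.off + S₀.lab - 25]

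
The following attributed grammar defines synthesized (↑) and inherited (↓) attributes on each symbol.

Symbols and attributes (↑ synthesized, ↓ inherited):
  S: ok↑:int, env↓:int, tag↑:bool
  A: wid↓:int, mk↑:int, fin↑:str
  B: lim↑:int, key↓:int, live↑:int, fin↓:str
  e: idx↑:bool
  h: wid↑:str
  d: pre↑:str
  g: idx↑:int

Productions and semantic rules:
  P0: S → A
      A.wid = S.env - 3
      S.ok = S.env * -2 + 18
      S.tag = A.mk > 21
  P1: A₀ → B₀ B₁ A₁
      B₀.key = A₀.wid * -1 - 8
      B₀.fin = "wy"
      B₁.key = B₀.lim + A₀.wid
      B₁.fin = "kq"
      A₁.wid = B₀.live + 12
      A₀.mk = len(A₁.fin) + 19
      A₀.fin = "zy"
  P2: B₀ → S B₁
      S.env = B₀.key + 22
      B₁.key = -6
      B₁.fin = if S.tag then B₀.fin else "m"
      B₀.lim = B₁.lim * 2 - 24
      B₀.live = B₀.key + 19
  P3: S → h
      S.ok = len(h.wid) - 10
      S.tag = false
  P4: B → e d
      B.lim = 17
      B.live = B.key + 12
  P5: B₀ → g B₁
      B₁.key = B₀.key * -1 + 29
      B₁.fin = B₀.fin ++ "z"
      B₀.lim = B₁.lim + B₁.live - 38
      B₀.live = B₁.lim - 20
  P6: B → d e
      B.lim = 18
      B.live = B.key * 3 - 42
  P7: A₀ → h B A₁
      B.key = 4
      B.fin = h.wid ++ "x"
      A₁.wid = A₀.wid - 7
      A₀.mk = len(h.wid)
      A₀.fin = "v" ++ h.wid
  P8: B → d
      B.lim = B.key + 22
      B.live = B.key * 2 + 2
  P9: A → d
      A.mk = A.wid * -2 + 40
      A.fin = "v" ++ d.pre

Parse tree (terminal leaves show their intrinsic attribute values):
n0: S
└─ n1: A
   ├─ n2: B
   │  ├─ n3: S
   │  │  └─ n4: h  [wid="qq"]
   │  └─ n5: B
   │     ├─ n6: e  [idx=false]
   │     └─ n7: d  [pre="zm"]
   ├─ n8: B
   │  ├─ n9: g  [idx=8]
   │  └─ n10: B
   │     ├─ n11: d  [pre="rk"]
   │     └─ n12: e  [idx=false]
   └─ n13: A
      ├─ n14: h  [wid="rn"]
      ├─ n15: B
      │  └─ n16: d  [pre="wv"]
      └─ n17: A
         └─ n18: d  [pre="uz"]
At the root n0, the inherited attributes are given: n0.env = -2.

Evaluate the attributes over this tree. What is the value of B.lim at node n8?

10

1. n0.env = -2  [given at root]
2. n1.wid = -5  [S.env - 3]
3. n2.key = -3  [A₀.wid * -1 - 8]
4. n2.fin = "wy"  ["wy"]
5. n3.env = 19  [B₀.key + 22]
6. n4.wid = "qq"  [terminal]
7. n3.ok = -8  [len(h.wid) - 10]
8. n3.tag = false  [false]
9. n5.key = -6  [-6]
10. n5.fin = "m"  [if S.tag then B₀.fin else "m"]
11. n6.idx = false  [terminal]
12. n7.pre = "zm"  [terminal]
13. n5.lim = 17  [17]
14. n5.live = 6  [B.key + 12]
15. n2.lim = 10  [B₁.lim * 2 - 24]
16. n2.live = 16  [B₀.key + 19]
17. n8.key = 5  [B₀.lim + A₀.wid]
18. n8.fin = "kq"  ["kq"]
19. n9.idx = 8  [terminal]
20. n10.key = 24  [B₀.key * -1 + 29]
21. n10.fin = "kqz"  [B₀.fin ++ "z"]
22. n11.pre = "rk"  [terminal]
23. n12.idx = false  [terminal]
24. n10.lim = 18  [18]
25. n10.live = 30  [B.key * 3 - 42]
26. n8.lim = 10  [B₁.lim + B₁.live - 38]
27. n8.live = -2  [B₁.lim - 20]
28. n13.wid = 28  [B₀.live + 12]
29. n14.wid = "rn"  [terminal]
30. n15.key = 4  [4]
31. n15.fin = "rnx"  [h.wid ++ "x"]
32. n16.pre = "wv"  [terminal]
33. n15.lim = 26  [B.key + 22]
34. n15.live = 10  [B.key * 2 + 2]
35. n17.wid = 21  [A₀.wid - 7]
36. n18.pre = "uz"  [terminal]
37. n17.mk = -2  [A.wid * -2 + 40]
38. n17.fin = "vuz"  ["v" ++ d.pre]
39. n13.mk = 2  [len(h.wid)]
40. n13.fin = "vrn"  ["v" ++ h.wid]
41. n1.mk = 22  [len(A₁.fin) + 19]
42. n1.fin = "zy"  ["zy"]
43. n0.ok = 22  [S.env * -2 + 18]
44. n0.tag = true  [A.mk > 21]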